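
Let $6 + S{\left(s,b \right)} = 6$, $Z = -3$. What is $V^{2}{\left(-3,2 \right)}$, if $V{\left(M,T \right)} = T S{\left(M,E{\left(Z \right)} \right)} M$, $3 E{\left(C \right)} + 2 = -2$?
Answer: $0$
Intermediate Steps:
$E{\left(C \right)} = - \frac{4}{3}$ ($E{\left(C \right)} = - \frac{2}{3} + \frac{1}{3} \left(-2\right) = - \frac{2}{3} - \frac{2}{3} = - \frac{4}{3}$)
$S{\left(s,b \right)} = 0$ ($S{\left(s,b \right)} = -6 + 6 = 0$)
$V{\left(M,T \right)} = 0$ ($V{\left(M,T \right)} = T 0 M = 0 M = 0$)
$V^{2}{\left(-3,2 \right)} = 0^{2} = 0$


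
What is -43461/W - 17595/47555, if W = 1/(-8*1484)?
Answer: 4907381079393/9511 ≈ 5.1597e+8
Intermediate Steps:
W = -1/11872 (W = 1/(-11872) = -1/11872 ≈ -8.4232e-5)
-43461/W - 17595/47555 = -43461/(-1/11872) - 17595/47555 = -43461*(-11872) - 17595*1/47555 = 515968992 - 3519/9511 = 4907381079393/9511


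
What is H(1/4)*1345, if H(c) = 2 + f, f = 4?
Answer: 8070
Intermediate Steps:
H(c) = 6 (H(c) = 2 + 4 = 6)
H(1/4)*1345 = 6*1345 = 8070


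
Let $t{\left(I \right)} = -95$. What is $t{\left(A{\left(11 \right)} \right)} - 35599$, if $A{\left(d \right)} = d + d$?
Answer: $-35694$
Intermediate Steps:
$A{\left(d \right)} = 2 d$
$t{\left(A{\left(11 \right)} \right)} - 35599 = -95 - 35599 = -35694$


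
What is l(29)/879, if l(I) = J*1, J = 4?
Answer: 4/879 ≈ 0.0045506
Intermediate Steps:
l(I) = 4 (l(I) = 4*1 = 4)
l(29)/879 = 4/879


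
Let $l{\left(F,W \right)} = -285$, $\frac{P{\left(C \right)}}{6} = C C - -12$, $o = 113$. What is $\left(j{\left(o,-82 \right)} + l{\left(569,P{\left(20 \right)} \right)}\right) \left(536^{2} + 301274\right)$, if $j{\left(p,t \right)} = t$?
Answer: $-216005190$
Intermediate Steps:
$P{\left(C \right)} = 72 + 6 C^{2}$ ($P{\left(C \right)} = 6 \left(C C - -12\right) = 6 \left(C^{2} + 12\right) = 6 \left(12 + C^{2}\right) = 72 + 6 C^{2}$)
$\left(j{\left(o,-82 \right)} + l{\left(569,P{\left(20 \right)} \right)}\right) \left(536^{2} + 301274\right) = \left(-82 - 285\right) \left(536^{2} + 301274\right) = - 367 \left(287296 + 301274\right) = \left(-367\right) 588570 = -216005190$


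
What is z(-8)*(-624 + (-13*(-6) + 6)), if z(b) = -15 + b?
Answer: 12420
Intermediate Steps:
z(-8)*(-624 + (-13*(-6) + 6)) = (-15 - 8)*(-624 + (-13*(-6) + 6)) = -23*(-624 + (78 + 6)) = -23*(-624 + 84) = -23*(-540) = 12420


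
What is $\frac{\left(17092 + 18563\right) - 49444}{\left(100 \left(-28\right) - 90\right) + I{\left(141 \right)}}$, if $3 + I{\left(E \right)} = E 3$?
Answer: $\frac{13789}{2470} \approx 5.5826$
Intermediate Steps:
$I{\left(E \right)} = -3 + 3 E$ ($I{\left(E \right)} = -3 + E 3 = -3 + 3 E$)
$\frac{\left(17092 + 18563\right) - 49444}{\left(100 \left(-28\right) - 90\right) + I{\left(141 \right)}} = \frac{\left(17092 + 18563\right) - 49444}{\left(100 \left(-28\right) - 90\right) + \left(-3 + 3 \cdot 141\right)} = \frac{35655 - 49444}{\left(-2800 - 90\right) + \left(-3 + 423\right)} = - \frac{13789}{-2890 + 420} = - \frac{13789}{-2470} = \left(-13789\right) \left(- \frac{1}{2470}\right) = \frac{13789}{2470}$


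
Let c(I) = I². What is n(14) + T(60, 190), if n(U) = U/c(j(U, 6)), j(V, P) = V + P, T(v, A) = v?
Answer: 12007/200 ≈ 60.035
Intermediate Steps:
j(V, P) = P + V
n(U) = U/(6 + U)² (n(U) = U/((6 + U)²) = U/(6 + U)²)
n(14) + T(60, 190) = 14/(6 + 14)² + 60 = 14/20² + 60 = 14*(1/400) + 60 = 7/200 + 60 = 12007/200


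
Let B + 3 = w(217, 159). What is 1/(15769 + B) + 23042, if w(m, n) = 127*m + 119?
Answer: 1001036649/43444 ≈ 23042.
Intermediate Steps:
w(m, n) = 119 + 127*m
B = 27675 (B = -3 + (119 + 127*217) = -3 + (119 + 27559) = -3 + 27678 = 27675)
1/(15769 + B) + 23042 = 1/(15769 + 27675) + 23042 = 1/43444 + 23042 = 1001036649/43444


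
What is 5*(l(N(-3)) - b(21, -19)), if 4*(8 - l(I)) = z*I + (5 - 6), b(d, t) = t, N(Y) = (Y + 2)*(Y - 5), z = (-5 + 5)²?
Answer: 545/4 ≈ 136.25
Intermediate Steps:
z = 0 (z = 0² = 0)
N(Y) = (-5 + Y)*(2 + Y) (N(Y) = (2 + Y)*(-5 + Y) = (-5 + Y)*(2 + Y))
l(I) = 33/4 (l(I) = 8 - (0*I + (5 - 6))/4 = 8 - (0 - 1)/4 = 8 - ¼*(-1) = 8 + ¼ = 33/4)
5*(l(N(-3)) - b(21, -19)) = 5*(33/4 - 1*(-19)) = 5*(33/4 + 19) = 5*(109/4) = 545/4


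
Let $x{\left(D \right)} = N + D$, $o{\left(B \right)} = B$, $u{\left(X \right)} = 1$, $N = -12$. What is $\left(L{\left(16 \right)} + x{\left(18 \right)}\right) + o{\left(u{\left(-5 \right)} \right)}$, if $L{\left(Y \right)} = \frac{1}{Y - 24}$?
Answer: $\frac{55}{8} \approx 6.875$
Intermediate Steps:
$L{\left(Y \right)} = \frac{1}{-24 + Y}$
$x{\left(D \right)} = -12 + D$
$\left(L{\left(16 \right)} + x{\left(18 \right)}\right) + o{\left(u{\left(-5 \right)} \right)} = \left(\frac{1}{-24 + 16} + \left(-12 + 18\right)\right) + 1 = \left(\frac{1}{-8} + 6\right) + 1 = \left(- \frac{1}{8} + 6\right) + 1 = \frac{47}{8} + 1 = \frac{55}{8}$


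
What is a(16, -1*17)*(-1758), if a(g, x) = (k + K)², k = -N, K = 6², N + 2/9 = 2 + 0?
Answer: -55590304/27 ≈ -2.0589e+6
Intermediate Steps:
N = 16/9 (N = -2/9 + (2 + 0) = -2/9 + 2 = 16/9 ≈ 1.7778)
K = 36
k = -16/9 (k = -1*16/9 = -16/9 ≈ -1.7778)
a(g, x) = 94864/81 (a(g, x) = (-16/9 + 36)² = (308/9)² = 94864/81)
a(16, -1*17)*(-1758) = (94864/81)*(-1758) = -55590304/27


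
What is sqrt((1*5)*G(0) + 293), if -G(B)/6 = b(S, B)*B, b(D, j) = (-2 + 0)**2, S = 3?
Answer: sqrt(293) ≈ 17.117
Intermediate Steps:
b(D, j) = 4 (b(D, j) = (-2)**2 = 4)
G(B) = -24*B
sqrt((1*5)*G(0) + 293) = sqrt((1*5)*(-24*0) + 293) = sqrt(5*0 + 293) = sqrt(0 + 293) = sqrt(293)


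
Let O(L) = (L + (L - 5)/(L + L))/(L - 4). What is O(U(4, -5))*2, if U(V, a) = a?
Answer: 8/9 ≈ 0.88889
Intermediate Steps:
O(L) = (L + (-5 + L)/(2*L))/(-4 + L) (O(L) = (L + (-5 + L)/((2*L)))/(-4 + L) = (L + (-5 + L)*(1/(2*L)))/(-4 + L) = (L + (-5 + L)/(2*L))/(-4 + L))
O(U(4, -5))*2 = ((1/2)*(-5 - 5 + 2*(-5)**2)/(-5*(-4 - 5)))*2 = ((1/2)*(-1/5)*(-5 - 5 + 2*25)/(-9))*2 = ((1/2)*(-1/5)*(-1/9)*(-5 - 5 + 50))*2 = ((1/2)*(-1/5)*(-1/9)*40)*2 = (4/9)*2 = 8/9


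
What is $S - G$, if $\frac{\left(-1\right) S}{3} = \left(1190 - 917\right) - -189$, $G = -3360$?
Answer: $1974$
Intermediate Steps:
$S = -1386$ ($S = - 3 \left(\left(1190 - 917\right) - -189\right) = - 3 \left(273 + 189\right) = \left(-3\right) 462 = -1386$)
$S - G = -1386 - -3360 = -1386 + 3360 = 1974$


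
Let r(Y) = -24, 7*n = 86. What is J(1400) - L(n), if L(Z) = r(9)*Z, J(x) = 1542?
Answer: 12858/7 ≈ 1836.9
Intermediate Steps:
n = 86/7 (n = (⅐)*86 = 86/7 ≈ 12.286)
L(Z) = -24*Z
J(1400) - L(n) = 1542 - (-24)*86/7 = 1542 - 1*(-2064/7) = 1542 + 2064/7 = 12858/7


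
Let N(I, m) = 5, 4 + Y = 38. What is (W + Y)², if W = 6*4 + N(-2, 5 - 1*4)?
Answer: 3969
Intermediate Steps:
Y = 34 (Y = -4 + 38 = 34)
W = 29 (W = 6*4 + 5 = 24 + 5 = 29)
(W + Y)² = (29 + 34)² = 63² = 3969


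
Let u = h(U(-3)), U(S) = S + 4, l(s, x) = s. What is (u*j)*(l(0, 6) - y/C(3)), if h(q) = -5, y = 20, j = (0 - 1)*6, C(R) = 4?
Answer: -150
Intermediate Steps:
j = -6 (j = -1*6 = -6)
U(S) = 4 + S
u = -5
(u*j)*(l(0, 6) - y/C(3)) = (-5*(-6))*(0 - 20/4) = 30*(0 - 20/4) = 30*(0 - 1*5) = 30*(0 - 5) = 30*(-5) = -150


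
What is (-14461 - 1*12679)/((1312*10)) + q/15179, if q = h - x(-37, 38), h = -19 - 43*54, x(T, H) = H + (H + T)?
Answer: -22159183/9957424 ≈ -2.2254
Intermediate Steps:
x(T, H) = T + 2*H
h = -2341 (h = -19 - 2322 = -2341)
q = -2380 (q = -2341 - (-37 + 2*38) = -2341 - (-37 + 76) = -2341 - 1*39 = -2341 - 39 = -2380)
(-14461 - 1*12679)/((1312*10)) + q/15179 = (-14461 - 1*12679)/((1312*10)) - 2380/15179 = (-14461 - 12679)/13120 - 2380*1/15179 = -27140*1/13120 - 2380/15179 = -1357/656 - 2380/15179 = -22159183/9957424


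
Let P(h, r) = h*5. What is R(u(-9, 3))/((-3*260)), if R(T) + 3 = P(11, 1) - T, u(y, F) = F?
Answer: -49/780 ≈ -0.062821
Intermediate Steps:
P(h, r) = 5*h
R(T) = 52 - T (R(T) = -3 + (5*11 - T) = -3 + (55 - T) = 52 - T)
R(u(-9, 3))/((-3*260)) = (52 - 1*3)/((-3*260)) = (52 - 3)/(-780) = 49*(-1/780) = -49/780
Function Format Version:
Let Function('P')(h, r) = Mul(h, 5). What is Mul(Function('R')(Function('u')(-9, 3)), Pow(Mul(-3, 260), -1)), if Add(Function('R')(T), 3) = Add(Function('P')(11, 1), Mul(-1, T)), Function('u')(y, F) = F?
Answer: Rational(-49, 780) ≈ -0.062821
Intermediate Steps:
Function('P')(h, r) = Mul(5, h)
Function('R')(T) = Add(52, Mul(-1, T)) (Function('R')(T) = Add(-3, Add(Mul(5, 11), Mul(-1, T))) = Add(-3, Add(55, Mul(-1, T))) = Add(52, Mul(-1, T)))
Mul(Function('R')(Function('u')(-9, 3)), Pow(Mul(-3, 260), -1)) = Mul(Add(52, Mul(-1, 3)), Pow(Mul(-3, 260), -1)) = Mul(Add(52, -3), Pow(-780, -1)) = Mul(49, Rational(-1, 780)) = Rational(-49, 780)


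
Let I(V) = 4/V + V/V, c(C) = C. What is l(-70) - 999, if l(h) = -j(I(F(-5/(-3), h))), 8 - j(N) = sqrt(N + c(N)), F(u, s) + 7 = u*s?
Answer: -1007 + sqrt(266378)/371 ≈ -1005.6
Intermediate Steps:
F(u, s) = -7 + s*u (F(u, s) = -7 + u*s = -7 + s*u)
I(V) = 1 + 4/V (I(V) = 4/V + 1 = 1 + 4/V)
j(N) = 8 - sqrt(2)*sqrt(N) (j(N) = 8 - sqrt(N + N) = 8 - sqrt(2*N) = 8 - sqrt(2)*sqrt(N))
l(h) = -8 + sqrt(2)*sqrt((-3 + 5*h/3)/(-7 + 5*h/3)) (l(h) = -(8 - sqrt(2)*sqrt((4 + (-7 + h*(-5/(-3))))/(-7 + h*(-5/(-3))))) = -(8 - sqrt(2)*sqrt((4 + (-7 + h*(-5*(-1/3))))/(-7 + h*(-5*(-1/3))))) = -(8 - sqrt(2)*sqrt((4 + (-7 + h*(5/3)))/(-7 + h*(5/3)))) = -(8 - sqrt(2)*sqrt((4 + (-7 + 5*h/3))/(-7 + 5*h/3))) = -(8 - sqrt(2)*sqrt((-3 + 5*h/3)/(-7 + 5*h/3))) = -8 + sqrt(2)*sqrt((-3 + 5*h/3)/(-7 + 5*h/3)))
l(-70) - 999 = (-8 + sqrt(2)*sqrt((-9 + 5*(-70))/(-21 + 5*(-70)))) - 999 = (-8 + sqrt(2)*sqrt((-9 - 350)/(-21 - 350))) - 999 = (-8 + sqrt(2)*sqrt(-359/(-371))) - 999 = (-8 + sqrt(2)*sqrt(-1/371*(-359))) - 999 = (-8 + sqrt(2)*sqrt(359/371)) - 999 = (-8 + sqrt(2)*(sqrt(133189)/371)) - 999 = (-8 + sqrt(266378)/371) - 999 = -1007 + sqrt(266378)/371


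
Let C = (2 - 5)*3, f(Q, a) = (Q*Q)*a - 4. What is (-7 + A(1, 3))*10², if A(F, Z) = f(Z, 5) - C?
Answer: 4300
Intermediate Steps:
f(Q, a) = -4 + a*Q² (f(Q, a) = Q²*a - 4 = a*Q² - 4 = -4 + a*Q²)
C = -9 (C = -3*3 = -9)
A(F, Z) = 5 + 5*Z² (A(F, Z) = (-4 + 5*Z²) - 1*(-9) = (-4 + 5*Z²) + 9 = 5 + 5*Z²)
(-7 + A(1, 3))*10² = (-7 + (5 + 5*3²))*10² = (-7 + (5 + 5*9))*100 = (-7 + (5 + 45))*100 = (-7 + 50)*100 = 43*100 = 4300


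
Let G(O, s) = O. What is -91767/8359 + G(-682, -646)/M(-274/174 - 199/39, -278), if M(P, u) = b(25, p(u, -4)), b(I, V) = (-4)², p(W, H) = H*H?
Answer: -275735/5144 ≈ -53.603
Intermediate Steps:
p(W, H) = H²
b(I, V) = 16
M(P, u) = 16
-91767/8359 + G(-682, -646)/M(-274/174 - 199/39, -278) = -91767/8359 - 682/16 = -91767*1/8359 - 682*1/16 = -7059/643 - 341/8 = -275735/5144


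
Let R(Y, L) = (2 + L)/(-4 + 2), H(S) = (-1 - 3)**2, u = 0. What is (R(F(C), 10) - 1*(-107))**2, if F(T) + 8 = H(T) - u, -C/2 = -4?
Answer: 10201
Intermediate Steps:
H(S) = 16 (H(S) = (-4)**2 = 16)
C = 8 (C = -2*(-4) = 8)
F(T) = 8 (F(T) = -8 + (16 - 1*0) = -8 + (16 + 0) = -8 + 16 = 8)
R(Y, L) = -1 - L/2 (R(Y, L) = (2 + L)/(-2) = (2 + L)*(-1/2) = -1 - L/2)
(R(F(C), 10) - 1*(-107))**2 = ((-1 - 1/2*10) - 1*(-107))**2 = ((-1 - 5) + 107)**2 = (-6 + 107)**2 = 101**2 = 10201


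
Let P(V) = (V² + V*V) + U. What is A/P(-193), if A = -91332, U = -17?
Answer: -30444/24827 ≈ -1.2262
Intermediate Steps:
P(V) = -17 + 2*V² (P(V) = (V² + V*V) - 17 = (V² + V²) - 17 = 2*V² - 17 = -17 + 2*V²)
A/P(-193) = -91332/(-17 + 2*(-193)²) = -91332/(-17 + 2*37249) = -91332/(-17 + 74498) = -91332/74481 = -91332*1/74481 = -30444/24827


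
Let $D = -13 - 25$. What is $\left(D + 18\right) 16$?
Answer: $-320$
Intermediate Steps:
$D = -38$
$\left(D + 18\right) 16 = \left(-38 + 18\right) 16 = \left(-20\right) 16 = -320$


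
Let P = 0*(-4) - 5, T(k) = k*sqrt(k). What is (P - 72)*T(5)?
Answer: -385*sqrt(5) ≈ -860.89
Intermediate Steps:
T(k) = k**(3/2)
P = -5 (P = 0 - 5 = -5)
(P - 72)*T(5) = (-5 - 72)*5**(3/2) = -385*sqrt(5)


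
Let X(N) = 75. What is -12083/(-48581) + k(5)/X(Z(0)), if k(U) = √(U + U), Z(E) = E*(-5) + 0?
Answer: 12083/48581 + √10/75 ≈ 0.29088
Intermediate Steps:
Z(E) = -5*E (Z(E) = -5*E + 0 = -5*E)
k(U) = √2*√U (k(U) = √(2*U) = √2*√U)
-12083/(-48581) + k(5)/X(Z(0)) = -12083/(-48581) + (√2*√5)/75 = -12083*(-1/48581) + √10*(1/75) = 12083/48581 + √10/75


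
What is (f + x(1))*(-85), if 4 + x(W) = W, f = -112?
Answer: 9775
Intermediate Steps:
x(W) = -4 + W
(f + x(1))*(-85) = (-112 + (-4 + 1))*(-85) = (-112 - 3)*(-85) = -115*(-85) = 9775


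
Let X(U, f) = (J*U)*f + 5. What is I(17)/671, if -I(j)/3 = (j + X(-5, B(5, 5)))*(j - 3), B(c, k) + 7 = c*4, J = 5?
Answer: 12726/671 ≈ 18.966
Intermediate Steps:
B(c, k) = -7 + 4*c (B(c, k) = -7 + c*4 = -7 + 4*c)
X(U, f) = 5 + 5*U*f (X(U, f) = (5*U)*f + 5 = 5*U*f + 5 = 5 + 5*U*f)
I(j) = -3*(-320 + j)*(-3 + j) (I(j) = -3*(j + (5 + 5*(-5)*(-7 + 4*5)))*(j - 3) = -3*(j + (5 + 5*(-5)*(-7 + 20)))*(-3 + j) = -3*(j + (5 + 5*(-5)*13))*(-3 + j) = -3*(j + (5 - 325))*(-3 + j) = -3*(j - 320)*(-3 + j) = -3*(-320 + j)*(-3 + j))
I(17)/671 = (-2880 - 3*17**2 + 969*17)/671 = (-2880 - 3*289 + 16473)*(1/671) = (-2880 - 867 + 16473)*(1/671) = 12726*(1/671) = 12726/671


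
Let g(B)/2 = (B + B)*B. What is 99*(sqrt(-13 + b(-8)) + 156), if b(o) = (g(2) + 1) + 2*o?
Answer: 15444 + 198*I*sqrt(3) ≈ 15444.0 + 342.95*I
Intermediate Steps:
g(B) = 4*B**2 (g(B) = 2*((B + B)*B) = 2*((2*B)*B) = 2*(2*B**2) = 4*B**2)
b(o) = 17 + 2*o (b(o) = (4*2**2 + 1) + 2*o = (4*4 + 1) + 2*o = (16 + 1) + 2*o = 17 + 2*o)
99*(sqrt(-13 + b(-8)) + 156) = 99*(sqrt(-13 + (17 + 2*(-8))) + 156) = 99*(sqrt(-13 + (17 - 16)) + 156) = 99*(sqrt(-13 + 1) + 156) = 99*(sqrt(-12) + 156) = 99*(2*I*sqrt(3) + 156) = 99*(156 + 2*I*sqrt(3)) = 15444 + 198*I*sqrt(3)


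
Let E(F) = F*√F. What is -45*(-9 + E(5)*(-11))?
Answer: 405 + 2475*√5 ≈ 5939.3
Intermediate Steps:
E(F) = F^(3/2)
-45*(-9 + E(5)*(-11)) = -45*(-9 + 5^(3/2)*(-11)) = -45*(-9 + (5*√5)*(-11)) = -45*(-9 - 55*√5) = 405 + 2475*√5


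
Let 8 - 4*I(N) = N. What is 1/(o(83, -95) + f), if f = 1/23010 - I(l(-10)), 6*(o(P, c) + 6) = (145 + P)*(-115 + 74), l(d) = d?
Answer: -11505/18045592 ≈ -0.00063755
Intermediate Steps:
o(P, c) = -5981/6 - 41*P/6 (o(P, c) = -6 + ((145 + P)*(-115 + 74))/6 = -6 + ((145 + P)*(-41))/6 = -6 + (-5945 - 41*P)/6 = -6 + (-5945/6 - 41*P/6) = -5981/6 - 41*P/6)
I(N) = 2 - N/4
f = -51772/11505 (f = 1/23010 - (2 - ¼*(-10)) = 1/23010 - (2 + 5/2) = 1/23010 - 1*9/2 = 1/23010 - 9/2 = -51772/11505 ≈ -4.5000)
1/(o(83, -95) + f) = 1/((-5981/6 - 41/6*83) - 51772/11505) = 1/((-5981/6 - 3403/6) - 51772/11505) = 1/(-1564 - 51772/11505) = 1/(-18045592/11505) = -11505/18045592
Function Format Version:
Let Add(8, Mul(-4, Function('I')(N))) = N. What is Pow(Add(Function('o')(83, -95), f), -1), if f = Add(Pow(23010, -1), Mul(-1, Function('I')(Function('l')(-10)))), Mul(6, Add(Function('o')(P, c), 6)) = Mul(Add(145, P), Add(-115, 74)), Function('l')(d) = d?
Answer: Rational(-11505, 18045592) ≈ -0.00063755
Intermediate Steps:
Function('o')(P, c) = Add(Rational(-5981, 6), Mul(Rational(-41, 6), P)) (Function('o')(P, c) = Add(-6, Mul(Rational(1, 6), Mul(Add(145, P), Add(-115, 74)))) = Add(-6, Mul(Rational(1, 6), Mul(Add(145, P), -41))) = Add(-6, Mul(Rational(1, 6), Add(-5945, Mul(-41, P)))) = Add(-6, Add(Rational(-5945, 6), Mul(Rational(-41, 6), P))) = Add(Rational(-5981, 6), Mul(Rational(-41, 6), P)))
Function('I')(N) = Add(2, Mul(Rational(-1, 4), N))
f = Rational(-51772, 11505) (f = Add(Pow(23010, -1), Mul(-1, Add(2, Mul(Rational(-1, 4), -10)))) = Add(Rational(1, 23010), Mul(-1, Add(2, Rational(5, 2)))) = Add(Rational(1, 23010), Mul(-1, Rational(9, 2))) = Add(Rational(1, 23010), Rational(-9, 2)) = Rational(-51772, 11505) ≈ -4.5000)
Pow(Add(Function('o')(83, -95), f), -1) = Pow(Add(Add(Rational(-5981, 6), Mul(Rational(-41, 6), 83)), Rational(-51772, 11505)), -1) = Pow(Add(Add(Rational(-5981, 6), Rational(-3403, 6)), Rational(-51772, 11505)), -1) = Pow(Add(-1564, Rational(-51772, 11505)), -1) = Pow(Rational(-18045592, 11505), -1) = Rational(-11505, 18045592)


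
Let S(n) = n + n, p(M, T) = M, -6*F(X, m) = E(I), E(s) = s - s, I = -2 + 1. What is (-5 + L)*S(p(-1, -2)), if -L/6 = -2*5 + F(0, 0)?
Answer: -110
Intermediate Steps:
I = -1
E(s) = 0
F(X, m) = 0 (F(X, m) = -⅙*0 = 0)
S(n) = 2*n
L = 60 (L = -6*(-2*5 + 0) = -6*(-10 + 0) = -6*(-10) = 60)
(-5 + L)*S(p(-1, -2)) = (-5 + 60)*(2*(-1)) = 55*(-2) = -110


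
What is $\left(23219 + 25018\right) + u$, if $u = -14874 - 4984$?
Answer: $28379$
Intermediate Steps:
$u = -19858$ ($u = -14874 - 4984 = -19858$)
$\left(23219 + 25018\right) + u = \left(23219 + 25018\right) - 19858 = 48237 - 19858 = 28379$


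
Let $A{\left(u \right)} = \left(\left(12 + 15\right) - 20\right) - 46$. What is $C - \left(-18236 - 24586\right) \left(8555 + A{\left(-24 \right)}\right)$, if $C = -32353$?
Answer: $364639799$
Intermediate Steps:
$A{\left(u \right)} = -39$ ($A{\left(u \right)} = \left(27 - 20\right) - 46 = 7 - 46 = -39$)
$C - \left(-18236 - 24586\right) \left(8555 + A{\left(-24 \right)}\right) = -32353 - \left(-18236 - 24586\right) \left(8555 - 39\right) = -32353 - \left(-42822\right) 8516 = -32353 - -364672152 = -32353 + 364672152 = 364639799$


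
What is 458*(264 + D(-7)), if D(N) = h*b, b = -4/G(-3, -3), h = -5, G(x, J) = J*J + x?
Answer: 367316/3 ≈ 1.2244e+5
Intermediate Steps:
G(x, J) = x + J² (G(x, J) = J² + x = x + J²)
b = -⅔ (b = -4/(-3 + (-3)²) = -4/(-3 + 9) = -4/6 = -4*⅙ = -⅔ ≈ -0.66667)
D(N) = 10/3 (D(N) = -5*(-⅔) = 10/3)
458*(264 + D(-7)) = 458*(264 + 10/3) = 458*(802/3) = 367316/3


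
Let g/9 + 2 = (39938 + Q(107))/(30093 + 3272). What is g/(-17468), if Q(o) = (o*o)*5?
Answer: -274077/582819820 ≈ -0.00047026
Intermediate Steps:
Q(o) = 5*o**2 (Q(o) = o**2*5 = 5*o**2)
g = 274077/33365 (g = -18 + 9*((39938 + 5*107**2)/(30093 + 3272)) = -18 + 9*((39938 + 5*11449)/33365) = -18 + 9*((39938 + 57245)*(1/33365)) = -18 + 9*(97183*(1/33365)) = -18 + 9*(97183/33365) = -18 + 874647/33365 = 274077/33365 ≈ 8.2145)
g/(-17468) = (274077/33365)/(-17468) = (274077/33365)*(-1/17468) = -274077/582819820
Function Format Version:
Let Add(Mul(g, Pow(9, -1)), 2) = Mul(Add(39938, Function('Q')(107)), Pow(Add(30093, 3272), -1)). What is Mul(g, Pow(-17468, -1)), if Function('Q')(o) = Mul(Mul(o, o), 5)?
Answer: Rational(-274077, 582819820) ≈ -0.00047026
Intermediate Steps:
Function('Q')(o) = Mul(5, Pow(o, 2)) (Function('Q')(o) = Mul(Pow(o, 2), 5) = Mul(5, Pow(o, 2)))
g = Rational(274077, 33365) (g = Add(-18, Mul(9, Mul(Add(39938, Mul(5, Pow(107, 2))), Pow(Add(30093, 3272), -1)))) = Add(-18, Mul(9, Mul(Add(39938, Mul(5, 11449)), Pow(33365, -1)))) = Add(-18, Mul(9, Mul(Add(39938, 57245), Rational(1, 33365)))) = Add(-18, Mul(9, Mul(97183, Rational(1, 33365)))) = Add(-18, Mul(9, Rational(97183, 33365))) = Add(-18, Rational(874647, 33365)) = Rational(274077, 33365) ≈ 8.2145)
Mul(g, Pow(-17468, -1)) = Mul(Rational(274077, 33365), Pow(-17468, -1)) = Mul(Rational(274077, 33365), Rational(-1, 17468)) = Rational(-274077, 582819820)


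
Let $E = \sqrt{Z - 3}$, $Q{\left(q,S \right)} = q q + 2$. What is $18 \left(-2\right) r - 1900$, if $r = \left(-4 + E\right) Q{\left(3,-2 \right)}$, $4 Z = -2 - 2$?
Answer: $-316 - 792 i \approx -316.0 - 792.0 i$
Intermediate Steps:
$Q{\left(q,S \right)} = 2 + q^{2}$ ($Q{\left(q,S \right)} = q^{2} + 2 = 2 + q^{2}$)
$Z = -1$ ($Z = \frac{-2 - 2}{4} = \frac{1}{4} \left(-4\right) = -1$)
$E = 2 i$ ($E = \sqrt{-1 - 3} = \sqrt{-4} = 2 i \approx 2.0 i$)
$r = -44 + 22 i$ ($r = \left(-4 + 2 i\right) \left(2 + 3^{2}\right) = \left(-4 + 2 i\right) \left(2 + 9\right) = \left(-4 + 2 i\right) 11 = -44 + 22 i \approx -44.0 + 22.0 i$)
$18 \left(-2\right) r - 1900 = 18 \left(-2\right) \left(-44 + 22 i\right) - 1900 = - 36 \left(-44 + 22 i\right) - 1900 = \left(1584 - 792 i\right) - 1900 = -316 - 792 i$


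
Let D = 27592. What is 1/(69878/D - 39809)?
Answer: -13796/549170025 ≈ -2.5122e-5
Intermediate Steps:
1/(69878/D - 39809) = 1/(69878/27592 - 39809) = 1/(69878*(1/27592) - 39809) = 1/(34939/13796 - 39809) = 1/(-549170025/13796) = -13796/549170025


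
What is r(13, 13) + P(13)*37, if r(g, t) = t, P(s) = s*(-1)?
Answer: -468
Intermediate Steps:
P(s) = -s
r(13, 13) + P(13)*37 = 13 - 1*13*37 = 13 - 13*37 = 13 - 481 = -468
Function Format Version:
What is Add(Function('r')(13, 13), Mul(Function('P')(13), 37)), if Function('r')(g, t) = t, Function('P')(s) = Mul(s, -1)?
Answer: -468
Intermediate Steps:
Function('P')(s) = Mul(-1, s)
Add(Function('r')(13, 13), Mul(Function('P')(13), 37)) = Add(13, Mul(Mul(-1, 13), 37)) = Add(13, Mul(-13, 37)) = Add(13, -481) = -468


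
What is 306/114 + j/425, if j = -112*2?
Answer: 17419/8075 ≈ 2.1572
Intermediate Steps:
j = -224
306/114 + j/425 = 306/114 - 224/425 = 306*(1/114) - 224*1/425 = 51/19 - 224/425 = 17419/8075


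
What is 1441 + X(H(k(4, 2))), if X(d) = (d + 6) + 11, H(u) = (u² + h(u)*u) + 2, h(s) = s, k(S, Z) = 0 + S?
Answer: 1492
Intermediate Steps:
k(S, Z) = S
H(u) = 2 + 2*u² (H(u) = (u² + u*u) + 2 = (u² + u²) + 2 = 2*u² + 2 = 2 + 2*u²)
X(d) = 17 + d (X(d) = (6 + d) + 11 = 17 + d)
1441 + X(H(k(4, 2))) = 1441 + (17 + (2 + 2*4²)) = 1441 + (17 + (2 + 2*16)) = 1441 + (17 + (2 + 32)) = 1441 + (17 + 34) = 1441 + 51 = 1492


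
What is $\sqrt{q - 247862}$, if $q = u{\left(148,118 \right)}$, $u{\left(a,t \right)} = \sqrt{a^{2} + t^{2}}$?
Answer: $\sqrt{-247862 + 26 \sqrt{53}} \approx 497.67 i$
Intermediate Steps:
$q = 26 \sqrt{53}$ ($q = \sqrt{148^{2} + 118^{2}} = \sqrt{21904 + 13924} = \sqrt{35828} = 26 \sqrt{53} \approx 189.28$)
$\sqrt{q - 247862} = \sqrt{26 \sqrt{53} - 247862} = \sqrt{-247862 + 26 \sqrt{53}}$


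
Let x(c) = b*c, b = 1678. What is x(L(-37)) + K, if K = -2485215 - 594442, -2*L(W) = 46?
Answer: -3118251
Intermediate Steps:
L(W) = -23 (L(W) = -½*46 = -23)
x(c) = 1678*c
K = -3079657
x(L(-37)) + K = 1678*(-23) - 3079657 = -38594 - 3079657 = -3118251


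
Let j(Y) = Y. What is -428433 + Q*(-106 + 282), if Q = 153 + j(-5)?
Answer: -402385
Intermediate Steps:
Q = 148 (Q = 153 - 5 = 148)
-428433 + Q*(-106 + 282) = -428433 + 148*(-106 + 282) = -428433 + 148*176 = -428433 + 26048 = -402385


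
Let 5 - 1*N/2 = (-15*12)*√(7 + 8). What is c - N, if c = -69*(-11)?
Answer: 749 - 360*√15 ≈ -645.27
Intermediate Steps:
N = 10 + 360*√15 (N = 10 - 2*(-15*12)*√(7 + 8) = 10 - (-360)*√15 = 10 + 360*√15 ≈ 1404.3)
c = 759
c - N = 759 - (10 + 360*√15) = 759 + (-10 - 360*√15) = 749 - 360*√15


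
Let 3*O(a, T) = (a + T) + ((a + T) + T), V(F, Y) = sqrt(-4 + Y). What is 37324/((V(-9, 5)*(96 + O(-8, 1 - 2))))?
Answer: 111972/269 ≈ 416.25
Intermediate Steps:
O(a, T) = T + 2*a/3 (O(a, T) = ((a + T) + ((a + T) + T))/3 = ((T + a) + ((T + a) + T))/3 = ((T + a) + (a + 2*T))/3 = (2*a + 3*T)/3 = T + 2*a/3)
37324/((V(-9, 5)*(96 + O(-8, 1 - 2)))) = 37324/((sqrt(-4 + 5)*(96 + ((1 - 2) + (2/3)*(-8))))) = 37324/((sqrt(1)*(96 + (-1 - 16/3)))) = 37324/((1*(96 - 19/3))) = 37324/((1*(269/3))) = 37324/(269/3) = 37324*(3/269) = 111972/269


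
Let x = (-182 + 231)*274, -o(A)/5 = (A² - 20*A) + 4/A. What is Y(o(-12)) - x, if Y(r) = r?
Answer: -46033/3 ≈ -15344.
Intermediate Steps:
o(A) = -20/A - 5*A² + 100*A (o(A) = -5*((A² - 20*A) + 4/A) = -5*(A² - 20*A + 4/A) = -20/A - 5*A² + 100*A)
x = 13426 (x = 49*274 = 13426)
Y(o(-12)) - x = 5*(-4 + (-12)²*(20 - 1*(-12)))/(-12) - 1*13426 = 5*(-1/12)*(-4 + 144*(20 + 12)) - 13426 = 5*(-1/12)*(-4 + 144*32) - 13426 = 5*(-1/12)*(-4 + 4608) - 13426 = 5*(-1/12)*4604 - 13426 = -5755/3 - 13426 = -46033/3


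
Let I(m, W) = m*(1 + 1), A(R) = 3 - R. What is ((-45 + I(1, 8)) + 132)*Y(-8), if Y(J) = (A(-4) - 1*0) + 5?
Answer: 1068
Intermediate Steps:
I(m, W) = 2*m (I(m, W) = m*2 = 2*m)
Y(J) = 12 (Y(J) = ((3 - 1*(-4)) - 1*0) + 5 = ((3 + 4) + 0) + 5 = (7 + 0) + 5 = 7 + 5 = 12)
((-45 + I(1, 8)) + 132)*Y(-8) = ((-45 + 2*1) + 132)*12 = ((-45 + 2) + 132)*12 = (-43 + 132)*12 = 89*12 = 1068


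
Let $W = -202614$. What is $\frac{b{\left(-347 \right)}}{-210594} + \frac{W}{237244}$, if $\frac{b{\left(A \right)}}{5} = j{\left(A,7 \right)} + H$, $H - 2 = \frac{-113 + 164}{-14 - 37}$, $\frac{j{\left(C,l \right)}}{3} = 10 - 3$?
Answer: $- \frac{10673847389}{12490540734} \approx -0.85455$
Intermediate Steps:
$j{\left(C,l \right)} = 21$ ($j{\left(C,l \right)} = 3 \left(10 - 3\right) = 3 \cdot 7 = 21$)
$H = 1$ ($H = 2 + \frac{-113 + 164}{-14 - 37} = 2 + \frac{51}{-51} = 2 + 51 \left(- \frac{1}{51}\right) = 2 - 1 = 1$)
$b{\left(A \right)} = 110$ ($b{\left(A \right)} = 5 \left(21 + 1\right) = 5 \cdot 22 = 110$)
$\frac{b{\left(-347 \right)}}{-210594} + \frac{W}{237244} = \frac{110}{-210594} - \frac{202614}{237244} = 110 \left(- \frac{1}{210594}\right) - \frac{101307}{118622} = - \frac{55}{105297} - \frac{101307}{118622} = - \frac{10673847389}{12490540734}$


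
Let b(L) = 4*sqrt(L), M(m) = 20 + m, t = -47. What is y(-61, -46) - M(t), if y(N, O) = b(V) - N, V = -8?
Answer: 88 + 8*I*sqrt(2) ≈ 88.0 + 11.314*I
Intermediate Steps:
y(N, O) = -N + 8*I*sqrt(2) (y(N, O) = 4*sqrt(-8) - N = 4*(2*I*sqrt(2)) - N = 8*I*sqrt(2) - N = -N + 8*I*sqrt(2))
y(-61, -46) - M(t) = (-1*(-61) + 8*I*sqrt(2)) - (20 - 47) = (61 + 8*I*sqrt(2)) - 1*(-27) = (61 + 8*I*sqrt(2)) + 27 = 88 + 8*I*sqrt(2)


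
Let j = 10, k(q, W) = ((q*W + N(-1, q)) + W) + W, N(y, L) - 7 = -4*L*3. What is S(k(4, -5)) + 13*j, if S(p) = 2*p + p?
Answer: -83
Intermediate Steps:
N(y, L) = 7 - 12*L (N(y, L) = 7 - 4*L*3 = 7 - 12*L)
k(q, W) = 7 - 12*q + 2*W + W*q (k(q, W) = ((q*W + (7 - 12*q)) + W) + W = ((W*q + (7 - 12*q)) + W) + W = ((7 - 12*q + W*q) + W) + W = (7 + W - 12*q + W*q) + W = 7 - 12*q + 2*W + W*q)
S(p) = 3*p
S(k(4, -5)) + 13*j = 3*(7 - 12*4 + 2*(-5) - 5*4) + 13*10 = 3*(7 - 48 - 10 - 20) + 130 = 3*(-71) + 130 = -213 + 130 = -83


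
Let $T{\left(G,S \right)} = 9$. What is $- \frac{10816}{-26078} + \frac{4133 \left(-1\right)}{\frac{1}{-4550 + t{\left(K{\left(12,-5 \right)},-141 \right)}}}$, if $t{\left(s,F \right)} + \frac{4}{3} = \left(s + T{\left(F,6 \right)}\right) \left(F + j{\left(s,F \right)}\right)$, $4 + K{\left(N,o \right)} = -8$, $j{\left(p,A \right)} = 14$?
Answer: $\frac{51863088137}{3009} \approx 1.7236 \cdot 10^{7}$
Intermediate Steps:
$K{\left(N,o \right)} = -12$ ($K{\left(N,o \right)} = -4 - 8 = -12$)
$t{\left(s,F \right)} = - \frac{4}{3} + \left(9 + s\right) \left(14 + F\right)$ ($t{\left(s,F \right)} = - \frac{4}{3} + \left(s + 9\right) \left(F + 14\right) = - \frac{4}{3} + \left(9 + s\right) \left(14 + F\right)$)
$- \frac{10816}{-26078} + \frac{4133 \left(-1\right)}{\frac{1}{-4550 + t{\left(K{\left(12,-5 \right)},-141 \right)}}} = - \frac{10816}{-26078} + \frac{4133 \left(-1\right)}{\frac{1}{-4550 + \left(\frac{374}{3} + 9 \left(-141\right) + 14 \left(-12\right) - -1692\right)}} = \left(-10816\right) \left(- \frac{1}{26078}\right) - \frac{4133}{\frac{1}{-4550 + \left(\frac{374}{3} - 1269 - 168 + 1692\right)}} = \frac{416}{1003} - \frac{4133}{\frac{1}{-4550 + \frac{1139}{3}}} = \frac{416}{1003} - \frac{4133}{\frac{1}{- \frac{12511}{3}}} = \frac{416}{1003} - \frac{4133}{- \frac{3}{12511}} = \frac{416}{1003} - - \frac{51707963}{3} = \frac{416}{1003} + \frac{51707963}{3} = \frac{51863088137}{3009}$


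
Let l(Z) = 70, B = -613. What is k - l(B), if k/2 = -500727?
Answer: -1001524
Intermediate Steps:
k = -1001454 (k = 2*(-500727) = -1001454)
k - l(B) = -1001454 - 1*70 = -1001454 - 70 = -1001524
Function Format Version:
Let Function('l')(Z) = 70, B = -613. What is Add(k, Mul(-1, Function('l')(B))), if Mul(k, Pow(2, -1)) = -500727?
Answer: -1001524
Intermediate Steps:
k = -1001454 (k = Mul(2, -500727) = -1001454)
Add(k, Mul(-1, Function('l')(B))) = Add(-1001454, Mul(-1, 70)) = Add(-1001454, -70) = -1001524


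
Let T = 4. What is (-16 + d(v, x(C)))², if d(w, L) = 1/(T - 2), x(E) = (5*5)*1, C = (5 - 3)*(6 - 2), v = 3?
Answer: 961/4 ≈ 240.25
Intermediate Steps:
C = 8 (C = 2*4 = 8)
x(E) = 25 (x(E) = 25*1 = 25)
d(w, L) = ½ (d(w, L) = 1/(4 - 2) = 1/2 = ½)
(-16 + d(v, x(C)))² = (-16 + ½)² = (-31/2)² = 961/4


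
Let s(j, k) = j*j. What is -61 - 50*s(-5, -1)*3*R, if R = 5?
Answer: -18811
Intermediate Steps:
s(j, k) = j²
-61 - 50*s(-5, -1)*3*R = -61 - 50*(-5)²*3*5 = -61 - 50*25*3*5 = -61 - 3750*5 = -61 - 50*375 = -61 - 18750 = -18811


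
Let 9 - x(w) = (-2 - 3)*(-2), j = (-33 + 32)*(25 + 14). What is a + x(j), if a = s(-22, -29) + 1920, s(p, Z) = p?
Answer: 1897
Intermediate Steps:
j = -39 (j = -1*39 = -39)
x(w) = -1 (x(w) = 9 - (-2 - 3)*(-2) = 9 - (-5)*(-2) = 9 - 1*10 = 9 - 10 = -1)
a = 1898 (a = -22 + 1920 = 1898)
a + x(j) = 1898 - 1 = 1897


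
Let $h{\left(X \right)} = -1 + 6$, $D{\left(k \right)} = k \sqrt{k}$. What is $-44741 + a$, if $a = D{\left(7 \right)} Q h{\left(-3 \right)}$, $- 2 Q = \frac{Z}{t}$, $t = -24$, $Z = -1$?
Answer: $-44741 - \frac{35 \sqrt{7}}{48} \approx -44743.0$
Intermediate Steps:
$D{\left(k \right)} = k^{\frac{3}{2}}$
$h{\left(X \right)} = 5$
$Q = - \frac{1}{48}$ ($Q = - \frac{\left(-1\right) \frac{1}{-24}}{2} = - \frac{\left(-1\right) \left(- \frac{1}{24}\right)}{2} = \left(- \frac{1}{2}\right) \frac{1}{24} = - \frac{1}{48} \approx -0.020833$)
$a = - \frac{35 \sqrt{7}}{48}$ ($a = 7^{\frac{3}{2}} \left(- \frac{1}{48}\right) 5 = 7 \sqrt{7} \left(- \frac{1}{48}\right) 5 = - \frac{7 \sqrt{7}}{48} \cdot 5 = - \frac{35 \sqrt{7}}{48} \approx -1.9292$)
$-44741 + a = -44741 - \frac{35 \sqrt{7}}{48}$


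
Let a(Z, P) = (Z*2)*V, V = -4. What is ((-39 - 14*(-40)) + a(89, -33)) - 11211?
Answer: -11402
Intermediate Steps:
a(Z, P) = -8*Z (a(Z, P) = (Z*2)*(-4) = (2*Z)*(-4) = -8*Z)
((-39 - 14*(-40)) + a(89, -33)) - 11211 = ((-39 - 14*(-40)) - 8*89) - 11211 = ((-39 + 560) - 712) - 11211 = (521 - 712) - 11211 = -191 - 11211 = -11402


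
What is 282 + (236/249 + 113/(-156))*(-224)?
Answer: 750826/3237 ≈ 231.95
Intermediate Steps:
282 + (236/249 + 113/(-156))*(-224) = 282 + (236*(1/249) + 113*(-1/156))*(-224) = 282 + (236/249 - 113/156)*(-224) = 282 + (2893/12948)*(-224) = 282 - 162008/3237 = 750826/3237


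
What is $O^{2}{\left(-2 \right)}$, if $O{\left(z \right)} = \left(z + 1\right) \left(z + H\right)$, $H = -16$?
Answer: $324$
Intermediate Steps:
$O{\left(z \right)} = \left(1 + z\right) \left(-16 + z\right)$ ($O{\left(z \right)} = \left(z + 1\right) \left(z - 16\right) = \left(1 + z\right) \left(-16 + z\right)$)
$O^{2}{\left(-2 \right)} = \left(-16 + \left(-2\right)^{2} - -30\right)^{2} = \left(-16 + 4 + 30\right)^{2} = 18^{2} = 324$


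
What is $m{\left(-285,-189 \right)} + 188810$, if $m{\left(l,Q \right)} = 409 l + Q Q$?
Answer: $107966$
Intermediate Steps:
$m{\left(l,Q \right)} = Q^{2} + 409 l$ ($m{\left(l,Q \right)} = 409 l + Q^{2} = Q^{2} + 409 l$)
$m{\left(-285,-189 \right)} + 188810 = \left(\left(-189\right)^{2} + 409 \left(-285\right)\right) + 188810 = \left(35721 - 116565\right) + 188810 = -80844 + 188810 = 107966$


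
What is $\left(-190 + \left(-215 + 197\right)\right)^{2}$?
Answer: $43264$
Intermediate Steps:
$\left(-190 + \left(-215 + 197\right)\right)^{2} = \left(-190 - 18\right)^{2} = \left(-208\right)^{2} = 43264$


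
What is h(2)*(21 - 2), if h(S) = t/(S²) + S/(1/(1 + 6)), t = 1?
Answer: 1083/4 ≈ 270.75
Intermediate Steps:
h(S) = S⁻² + 7*S (h(S) = 1/S² + S/(1/(1 + 6)) = 1/S² + S/(1/7) = S⁻² + S/(⅐) = S⁻² + S*7 = S⁻² + 7*S)
h(2)*(21 - 2) = (2⁻² + 7*2)*(21 - 2) = (¼ + 14)*19 = (57/4)*19 = 1083/4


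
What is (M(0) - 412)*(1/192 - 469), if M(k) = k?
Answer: 9274841/48 ≈ 1.9323e+5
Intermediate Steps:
(M(0) - 412)*(1/192 - 469) = (0 - 412)*(1/192 - 469) = -412*(1/192 - 469) = -412*(-90047/192) = 9274841/48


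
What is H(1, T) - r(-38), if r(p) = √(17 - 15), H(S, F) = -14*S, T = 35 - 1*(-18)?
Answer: -14 - √2 ≈ -15.414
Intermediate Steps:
T = 53 (T = 35 + 18 = 53)
r(p) = √2
H(1, T) - r(-38) = -14*1 - √2 = -14 - √2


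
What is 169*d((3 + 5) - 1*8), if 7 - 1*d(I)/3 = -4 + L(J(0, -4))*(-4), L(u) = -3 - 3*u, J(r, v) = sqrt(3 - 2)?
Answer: -6591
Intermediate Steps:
J(r, v) = 1 (J(r, v) = sqrt(1) = 1)
d(I) = -39 (d(I) = 21 - 3*(-4 + (-3 - 3*1)*(-4)) = 21 - 3*(-4 + (-3 - 3)*(-4)) = 21 - 3*(-4 - 6*(-4)) = 21 - 3*(-4 + 24) = 21 - 3*20 = 21 - 60 = -39)
169*d((3 + 5) - 1*8) = 169*(-39) = -6591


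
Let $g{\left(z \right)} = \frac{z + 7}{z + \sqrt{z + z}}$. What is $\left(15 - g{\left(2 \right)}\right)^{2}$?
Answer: $\frac{2601}{16} \approx 162.56$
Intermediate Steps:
$g{\left(z \right)} = \frac{7 + z}{z + \sqrt{2} \sqrt{z}}$ ($g{\left(z \right)} = \frac{7 + z}{z + \sqrt{2 z}} = \frac{7 + z}{z + \sqrt{2} \sqrt{z}}$)
$\left(15 - g{\left(2 \right)}\right)^{2} = \left(15 - \frac{7 + 2}{2 + \sqrt{2} \sqrt{2}}\right)^{2} = \left(15 - \frac{1}{2 + 2} \cdot 9\right)^{2} = \left(15 - \frac{1}{4} \cdot 9\right)^{2} = \left(15 - \frac{9}{4}\right)^{2} = \left(\frac{51}{4}\right)^{2} = \frac{2601}{16}$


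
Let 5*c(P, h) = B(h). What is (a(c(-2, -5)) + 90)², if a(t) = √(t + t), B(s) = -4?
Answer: 40492/5 + 72*I*√10 ≈ 8098.4 + 227.68*I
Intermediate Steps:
c(P, h) = -⅘ (c(P, h) = (⅕)*(-4) = -⅘)
a(t) = √2*√t (a(t) = √(2*t) = √2*√t)
(a(c(-2, -5)) + 90)² = (√2*√(-⅘) + 90)² = (√2*(2*I*√5/5) + 90)² = (2*I*√10/5 + 90)² = (90 + 2*I*√10/5)²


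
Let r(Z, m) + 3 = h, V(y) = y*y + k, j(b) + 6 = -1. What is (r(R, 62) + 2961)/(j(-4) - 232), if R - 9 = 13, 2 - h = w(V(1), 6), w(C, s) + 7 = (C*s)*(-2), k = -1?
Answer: -2967/239 ≈ -12.414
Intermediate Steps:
j(b) = -7 (j(b) = -6 - 1 = -7)
V(y) = -1 + y² (V(y) = y*y - 1 = y² - 1 = -1 + y²)
w(C, s) = -7 - 2*C*s (w(C, s) = -7 + (C*s)*(-2) = -7 - 2*C*s)
h = 9 (h = 2 - (-7 - 2*(-1 + 1²)*6) = 2 - (-7 - 2*(-1 + 1)*6) = 2 - (-7 - 2*0*6) = 2 - (-7 + 0) = 2 - 1*(-7) = 2 + 7 = 9)
R = 22 (R = 9 + 13 = 22)
r(Z, m) = 6 (r(Z, m) = -3 + 9 = 6)
(r(R, 62) + 2961)/(j(-4) - 232) = (6 + 2961)/(-7 - 232) = 2967/(-239) = 2967*(-1/239) = -2967/239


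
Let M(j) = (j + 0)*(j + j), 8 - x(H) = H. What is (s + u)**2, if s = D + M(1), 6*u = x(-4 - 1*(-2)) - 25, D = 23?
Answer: 2025/4 ≈ 506.25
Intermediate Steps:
x(H) = 8 - H
M(j) = 2*j**2 (M(j) = j*(2*j) = 2*j**2)
u = -5/2 (u = ((8 - (-4 - 1*(-2))) - 25)/6 = ((8 - (-4 + 2)) - 25)/6 = ((8 - 1*(-2)) - 25)/6 = ((8 + 2) - 25)/6 = (10 - 25)/6 = (1/6)*(-15) = -5/2 ≈ -2.5000)
s = 25 (s = 23 + 2*1**2 = 23 + 2*1 = 23 + 2 = 25)
(s + u)**2 = (25 - 5/2)**2 = (45/2)**2 = 2025/4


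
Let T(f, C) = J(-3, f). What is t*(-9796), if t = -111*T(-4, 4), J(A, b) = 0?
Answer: 0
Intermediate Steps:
T(f, C) = 0
t = 0 (t = -111*0 = 0)
t*(-9796) = 0*(-9796) = 0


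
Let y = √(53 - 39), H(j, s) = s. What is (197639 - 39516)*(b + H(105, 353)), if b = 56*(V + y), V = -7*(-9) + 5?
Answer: 657949803 + 8854888*√14 ≈ 6.9108e+8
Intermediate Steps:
V = 68 (V = 63 + 5 = 68)
y = √14 ≈ 3.7417
b = 3808 + 56*√14 (b = 56*(68 + √14) = 3808 + 56*√14 ≈ 4017.5)
(197639 - 39516)*(b + H(105, 353)) = (197639 - 39516)*((3808 + 56*√14) + 353) = 158123*(4161 + 56*√14) = 657949803 + 8854888*√14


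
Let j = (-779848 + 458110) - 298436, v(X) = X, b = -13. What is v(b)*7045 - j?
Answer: 528589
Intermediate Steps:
j = -620174 (j = -321738 - 298436 = -620174)
v(b)*7045 - j = -13*7045 - 1*(-620174) = -91585 + 620174 = 528589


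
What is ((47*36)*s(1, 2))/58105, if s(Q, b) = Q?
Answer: 1692/58105 ≈ 0.029120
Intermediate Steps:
((47*36)*s(1, 2))/58105 = ((47*36)*1)/58105 = (1692*1)*(1/58105) = 1692*(1/58105) = 1692/58105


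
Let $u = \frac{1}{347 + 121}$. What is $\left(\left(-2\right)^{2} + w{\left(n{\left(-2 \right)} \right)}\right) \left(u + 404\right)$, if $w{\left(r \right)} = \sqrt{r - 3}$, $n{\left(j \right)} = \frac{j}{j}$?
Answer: $\frac{189073}{117} + \frac{189073 i \sqrt{2}}{468} \approx 1616.0 + 571.35 i$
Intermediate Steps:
$n{\left(j \right)} = 1$
$u = \frac{1}{468} \approx 0.0021368$
$w{\left(r \right)} = \sqrt{-3 + r}$
$\left(\left(-2\right)^{2} + w{\left(n{\left(-2 \right)} \right)}\right) \left(u + 404\right) = \left(\left(-2\right)^{2} + \sqrt{-3 + 1}\right) \left(\frac{1}{468} + 404\right) = \left(4 + \sqrt{-2}\right) \frac{189073}{468} = \left(4 + i \sqrt{2}\right) \frac{189073}{468} = \frac{189073}{117} + \frac{189073 i \sqrt{2}}{468}$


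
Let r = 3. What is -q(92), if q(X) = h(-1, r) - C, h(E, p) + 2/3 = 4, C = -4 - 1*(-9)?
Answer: 5/3 ≈ 1.6667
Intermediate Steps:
C = 5 (C = -4 + 9 = 5)
h(E, p) = 10/3 (h(E, p) = -⅔ + 4 = 10/3)
q(X) = -5/3 (q(X) = 10/3 - 1*5 = 10/3 - 5 = -5/3)
-q(92) = -1*(-5/3) = 5/3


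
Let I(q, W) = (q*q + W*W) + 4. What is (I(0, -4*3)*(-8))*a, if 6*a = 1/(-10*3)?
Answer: 296/45 ≈ 6.5778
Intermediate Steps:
a = -1/180 (a = (1/(-10*3))/6 = (-⅒*⅓)/6 = (⅙)*(-1/30) = -1/180 ≈ -0.0055556)
I(q, W) = 4 + W² + q² (I(q, W) = (q² + W²) + 4 = (W² + q²) + 4 = 4 + W² + q²)
(I(0, -4*3)*(-8))*a = ((4 + (-4*3)² + 0²)*(-8))*(-1/180) = ((4 + (-12)² + 0)*(-8))*(-1/180) = ((4 + 144 + 0)*(-8))*(-1/180) = (148*(-8))*(-1/180) = -1184*(-1/180) = 296/45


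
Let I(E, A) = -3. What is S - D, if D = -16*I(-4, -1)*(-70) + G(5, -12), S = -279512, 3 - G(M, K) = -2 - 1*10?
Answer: -276167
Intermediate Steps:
G(M, K) = 15 (G(M, K) = 3 - (-2 - 1*10) = 3 - (-2 - 10) = 3 - 1*(-12) = 3 + 12 = 15)
D = -3345 (D = -16*(-3)*(-70) + 15 = 48*(-70) + 15 = -3360 + 15 = -3345)
S - D = -279512 - 1*(-3345) = -279512 + 3345 = -276167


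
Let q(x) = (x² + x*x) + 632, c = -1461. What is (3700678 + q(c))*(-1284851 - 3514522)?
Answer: -38252692189296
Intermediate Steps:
q(x) = 632 + 2*x² (q(x) = (x² + x²) + 632 = 2*x² + 632 = 632 + 2*x²)
(3700678 + q(c))*(-1284851 - 3514522) = (3700678 + (632 + 2*(-1461)²))*(-1284851 - 3514522) = (3700678 + (632 + 2*2134521))*(-4799373) = (3700678 + (632 + 4269042))*(-4799373) = (3700678 + 4269674)*(-4799373) = 7970352*(-4799373) = -38252692189296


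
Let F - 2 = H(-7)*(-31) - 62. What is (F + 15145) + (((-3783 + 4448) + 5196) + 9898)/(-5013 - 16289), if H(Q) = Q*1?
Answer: 325947445/21302 ≈ 15301.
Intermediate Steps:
H(Q) = Q
F = 157 (F = 2 + (-7*(-31) - 62) = 2 + (217 - 62) = 2 + 155 = 157)
(F + 15145) + (((-3783 + 4448) + 5196) + 9898)/(-5013 - 16289) = (157 + 15145) + (((-3783 + 4448) + 5196) + 9898)/(-5013 - 16289) = 15302 + ((665 + 5196) + 9898)/(-21302) = 15302 + (5861 + 9898)*(-1/21302) = 15302 + 15759*(-1/21302) = 15302 - 15759/21302 = 325947445/21302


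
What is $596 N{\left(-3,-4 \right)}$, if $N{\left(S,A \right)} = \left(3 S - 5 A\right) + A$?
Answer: $4172$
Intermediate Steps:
$N{\left(S,A \right)} = - 4 A + 3 S$ ($N{\left(S,A \right)} = \left(- 5 A + 3 S\right) + A = - 4 A + 3 S$)
$596 N{\left(-3,-4 \right)} = 596 \left(\left(-4\right) \left(-4\right) + 3 \left(-3\right)\right) = 596 \left(16 - 9\right) = 596 \cdot 7 = 4172$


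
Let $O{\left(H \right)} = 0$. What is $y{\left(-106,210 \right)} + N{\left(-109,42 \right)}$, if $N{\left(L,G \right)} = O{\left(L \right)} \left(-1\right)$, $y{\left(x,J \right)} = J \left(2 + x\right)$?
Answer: $-21840$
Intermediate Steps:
$N{\left(L,G \right)} = 0$ ($N{\left(L,G \right)} = 0 \left(-1\right) = 0$)
$y{\left(-106,210 \right)} + N{\left(-109,42 \right)} = 210 \left(2 - 106\right) + 0 = 210 \left(-104\right) + 0 = -21840 + 0 = -21840$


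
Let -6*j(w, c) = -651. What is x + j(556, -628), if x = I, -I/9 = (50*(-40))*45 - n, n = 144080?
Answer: 4213657/2 ≈ 2.1068e+6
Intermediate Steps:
j(w, c) = 217/2 (j(w, c) = -1/6*(-651) = 217/2)
I = 2106720 (I = -9*((50*(-40))*45 - 1*144080) = -9*(-2000*45 - 144080) = -9*(-90000 - 144080) = -9*(-234080) = 2106720)
x = 2106720
x + j(556, -628) = 2106720 + 217/2 = 4213657/2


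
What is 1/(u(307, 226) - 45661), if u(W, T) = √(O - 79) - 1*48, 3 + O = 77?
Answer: -45709/2089312686 - I*√5/2089312686 ≈ -2.1878e-5 - 1.0702e-9*I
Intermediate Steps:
O = 74 (O = -3 + 77 = 74)
u(W, T) = -48 + I*√5 (u(W, T) = √(74 - 79) - 1*48 = √(-5) - 48 = I*√5 - 48 = -48 + I*√5)
1/(u(307, 226) - 45661) = 1/((-48 + I*√5) - 45661) = 1/(-45709 + I*√5)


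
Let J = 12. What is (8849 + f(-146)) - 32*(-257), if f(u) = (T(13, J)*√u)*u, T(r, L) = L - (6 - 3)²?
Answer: 17073 - 438*I*√146 ≈ 17073.0 - 5292.4*I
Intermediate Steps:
T(r, L) = -9 + L (T(r, L) = L - 1*3² = L - 1*9 = L - 9 = -9 + L)
f(u) = 3*u^(3/2) (f(u) = ((-9 + 12)*√u)*u = (3*√u)*u = 3*u^(3/2))
(8849 + f(-146)) - 32*(-257) = (8849 + 3*(-146)^(3/2)) - 32*(-257) = (8849 + 3*(-146*I*√146)) + 8224 = (8849 - 438*I*√146) + 8224 = 17073 - 438*I*√146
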